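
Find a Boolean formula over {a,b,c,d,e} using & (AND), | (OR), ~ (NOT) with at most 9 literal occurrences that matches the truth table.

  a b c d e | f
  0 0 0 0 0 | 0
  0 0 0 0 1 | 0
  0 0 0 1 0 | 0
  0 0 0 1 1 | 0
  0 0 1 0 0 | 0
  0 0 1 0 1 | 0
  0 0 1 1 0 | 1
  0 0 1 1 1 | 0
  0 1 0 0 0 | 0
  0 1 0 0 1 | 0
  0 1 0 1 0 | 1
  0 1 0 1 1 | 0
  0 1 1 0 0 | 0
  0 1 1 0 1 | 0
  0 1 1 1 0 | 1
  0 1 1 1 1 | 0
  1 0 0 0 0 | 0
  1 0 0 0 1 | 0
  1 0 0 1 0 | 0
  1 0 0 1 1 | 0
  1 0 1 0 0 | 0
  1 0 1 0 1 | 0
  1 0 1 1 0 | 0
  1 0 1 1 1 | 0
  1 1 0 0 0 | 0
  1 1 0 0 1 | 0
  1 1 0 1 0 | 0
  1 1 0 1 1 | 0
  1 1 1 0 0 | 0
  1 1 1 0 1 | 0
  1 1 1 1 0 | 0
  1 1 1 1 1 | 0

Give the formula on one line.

(((b | c) & ~e) & ((~a & d) & (~d | (c | b))))

  (b | c) = 00001111111111110000111111111111
  ~e = 10101010101010101010101010101010
  ((b | c) & ~e) = 00001010101010100000101010101010
  ~a = 11111111111111110000000000000000
  (~a & d) = 00110011001100110000000000000000
  ~d = 11001100110011001100110011001100
  (c | b) = 00001111111111110000111111111111
  (~d | (c | b)) = 11001111111111111100111111111111
  ((~a & d) & (~d | (c | b))) = 00000011001100110000000000000000
  (((b | c) & ~e) & ((~a & d) & (~d | (c | b)))) = 00000010001000100000000000000000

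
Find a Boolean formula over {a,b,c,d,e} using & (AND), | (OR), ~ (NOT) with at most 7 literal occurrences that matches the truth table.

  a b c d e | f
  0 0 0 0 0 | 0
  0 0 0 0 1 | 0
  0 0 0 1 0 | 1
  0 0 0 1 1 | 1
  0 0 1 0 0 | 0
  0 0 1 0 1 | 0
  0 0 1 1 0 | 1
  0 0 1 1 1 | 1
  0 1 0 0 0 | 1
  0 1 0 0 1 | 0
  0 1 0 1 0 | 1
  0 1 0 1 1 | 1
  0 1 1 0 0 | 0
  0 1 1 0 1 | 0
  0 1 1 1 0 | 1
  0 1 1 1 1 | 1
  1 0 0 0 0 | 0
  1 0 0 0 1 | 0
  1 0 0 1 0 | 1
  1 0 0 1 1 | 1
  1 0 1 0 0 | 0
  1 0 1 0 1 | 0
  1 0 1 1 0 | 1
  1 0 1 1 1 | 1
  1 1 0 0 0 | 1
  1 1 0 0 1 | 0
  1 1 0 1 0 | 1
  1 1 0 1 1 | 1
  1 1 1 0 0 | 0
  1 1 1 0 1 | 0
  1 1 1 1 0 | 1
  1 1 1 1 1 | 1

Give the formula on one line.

  ~c = 11110000111100001111000011110000
  ~e = 10101010101010101010101010101010
  (~c & ~e) = 10100000101000001010000010100000
  ((~c & ~e) & b) = 00000000101000000000000010100000
  (d | ((~c & ~e) & b)) = 00110011101100110011001110110011

(d | ((~c & ~e) & b))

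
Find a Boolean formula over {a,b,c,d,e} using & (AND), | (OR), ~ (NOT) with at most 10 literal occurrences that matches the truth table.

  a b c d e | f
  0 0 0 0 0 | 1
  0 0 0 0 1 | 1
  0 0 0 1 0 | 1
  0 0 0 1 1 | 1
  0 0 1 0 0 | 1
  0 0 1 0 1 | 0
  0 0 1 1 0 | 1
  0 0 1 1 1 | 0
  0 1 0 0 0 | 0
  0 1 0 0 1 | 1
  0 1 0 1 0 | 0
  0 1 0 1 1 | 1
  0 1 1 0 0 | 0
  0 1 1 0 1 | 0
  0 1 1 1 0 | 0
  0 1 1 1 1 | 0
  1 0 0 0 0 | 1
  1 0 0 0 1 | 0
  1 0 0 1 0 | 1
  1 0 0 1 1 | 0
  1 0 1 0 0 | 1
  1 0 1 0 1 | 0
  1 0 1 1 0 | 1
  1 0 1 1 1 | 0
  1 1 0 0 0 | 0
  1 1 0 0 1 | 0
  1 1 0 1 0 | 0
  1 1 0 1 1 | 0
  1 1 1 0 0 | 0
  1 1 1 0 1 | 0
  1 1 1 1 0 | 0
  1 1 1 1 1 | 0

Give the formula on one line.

((~e & ~b) | ((~a & ((~c & e) | (a | c))) & ~c))

  ~e = 10101010101010101010101010101010
  ~b = 11111111000000001111111100000000
  (~e & ~b) = 10101010000000001010101000000000
  ~a = 11111111111111110000000000000000
  ~c = 11110000111100001111000011110000
  (~c & e) = 01010000010100000101000001010000
  (a | c) = 00001111000011111111111111111111
  ((~c & e) | (a | c)) = 01011111010111111111111111111111
  (~a & ((~c & e) | (a | c))) = 01011111010111110000000000000000
  ((~a & ((~c & e) | (a | c))) & ~c) = 01010000010100000000000000000000
  ((~e & ~b) | ((~a & ((~c & e) | (a | c))) & ~c)) = 11111010010100001010101000000000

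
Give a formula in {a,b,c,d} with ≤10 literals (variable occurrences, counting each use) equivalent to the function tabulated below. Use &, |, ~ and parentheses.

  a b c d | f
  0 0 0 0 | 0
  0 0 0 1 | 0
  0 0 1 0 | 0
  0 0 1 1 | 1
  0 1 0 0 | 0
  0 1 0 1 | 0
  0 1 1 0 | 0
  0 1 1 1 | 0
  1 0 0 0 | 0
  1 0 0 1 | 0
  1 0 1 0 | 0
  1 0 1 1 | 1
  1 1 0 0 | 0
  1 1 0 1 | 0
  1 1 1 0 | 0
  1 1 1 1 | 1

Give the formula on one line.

  (a & b) = 0000000000001111
  ~b = 1111000011110000
  ((a & b) | ~b) = 1111000011111111
  ~d = 1010101010101010
  (~b & c) = 0011000000110000
  (~d | (~b & c)) = 1011101010111010
  ((~d | (~b & c)) | c) = 1011101110111011
  (((a & b) | ~b) & ((~d | (~b & c)) | c)) = 1011000010111011
  (d & (((a & b) | ~b) & ((~d | (~b & c)) | c))) = 0001000000010001

(d & (((a & b) | ~b) & ((~d | (~b & c)) | c)))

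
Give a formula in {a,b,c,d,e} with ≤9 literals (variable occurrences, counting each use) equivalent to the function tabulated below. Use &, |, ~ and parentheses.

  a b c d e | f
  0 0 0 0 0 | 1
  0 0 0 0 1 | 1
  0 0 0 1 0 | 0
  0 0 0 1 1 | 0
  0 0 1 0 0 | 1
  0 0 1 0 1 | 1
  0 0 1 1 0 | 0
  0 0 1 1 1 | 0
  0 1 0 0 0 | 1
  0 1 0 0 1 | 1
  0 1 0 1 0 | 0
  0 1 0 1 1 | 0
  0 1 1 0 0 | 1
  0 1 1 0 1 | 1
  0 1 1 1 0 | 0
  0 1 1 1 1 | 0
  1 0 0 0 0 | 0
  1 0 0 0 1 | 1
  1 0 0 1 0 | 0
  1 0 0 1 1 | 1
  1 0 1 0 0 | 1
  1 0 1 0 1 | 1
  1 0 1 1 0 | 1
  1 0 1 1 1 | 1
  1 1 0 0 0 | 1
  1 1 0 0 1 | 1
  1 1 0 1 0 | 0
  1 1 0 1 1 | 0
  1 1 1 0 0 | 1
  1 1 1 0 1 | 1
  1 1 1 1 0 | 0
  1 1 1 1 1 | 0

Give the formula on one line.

(((~b & a) | ~d) & ((c | (~a & ~e)) | (e | b)))

  ~b = 11111111000000001111111100000000
  (~b & a) = 00000000000000001111111100000000
  ~d = 11001100110011001100110011001100
  ((~b & a) | ~d) = 11001100110011001111111111001100
  ~a = 11111111111111110000000000000000
  ~e = 10101010101010101010101010101010
  (~a & ~e) = 10101010101010100000000000000000
  (c | (~a & ~e)) = 10101111101011110000111100001111
  (e | b) = 01010101111111110101010111111111
  ((c | (~a & ~e)) | (e | b)) = 11111111111111110101111111111111
  (((~b & a) | ~d) & ((c | (~a & ~e)) | (e | b))) = 11001100110011000101111111001100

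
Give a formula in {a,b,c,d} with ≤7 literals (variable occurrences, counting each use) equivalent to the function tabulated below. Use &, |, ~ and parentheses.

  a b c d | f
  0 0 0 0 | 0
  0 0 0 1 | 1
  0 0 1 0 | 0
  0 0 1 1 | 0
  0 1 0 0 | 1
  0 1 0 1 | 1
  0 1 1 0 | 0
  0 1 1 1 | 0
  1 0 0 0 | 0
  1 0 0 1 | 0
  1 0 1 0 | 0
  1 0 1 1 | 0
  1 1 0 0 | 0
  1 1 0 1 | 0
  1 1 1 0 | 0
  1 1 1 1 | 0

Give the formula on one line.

  (c | d) = 0111011101110111
  (a | b) = 0000111111111111
  ((c | d) | (a | b)) = 0111111111111111
  ~c = 1100110011001100
  ~a = 1111111100000000
  (~c & ~a) = 1100110000000000
  (((c | d) | (a | b)) & (~c & ~a)) = 0100110000000000

(((c | d) | (a | b)) & (~c & ~a))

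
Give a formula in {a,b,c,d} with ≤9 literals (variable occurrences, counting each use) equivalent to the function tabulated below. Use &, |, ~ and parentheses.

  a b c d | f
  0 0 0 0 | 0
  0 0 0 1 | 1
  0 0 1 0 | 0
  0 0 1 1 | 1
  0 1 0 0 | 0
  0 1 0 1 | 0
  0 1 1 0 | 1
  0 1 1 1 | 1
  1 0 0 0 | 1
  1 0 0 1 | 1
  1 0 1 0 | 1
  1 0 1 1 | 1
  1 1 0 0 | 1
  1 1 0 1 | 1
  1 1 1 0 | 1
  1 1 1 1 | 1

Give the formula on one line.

((~b & (a | d)) | ((c | a) & (b | (~c & a))))

  ~b = 1111000011110000
  (a | d) = 0101010111111111
  (~b & (a | d)) = 0101000011110000
  (c | a) = 0011001111111111
  ~c = 1100110011001100
  (~c & a) = 0000000011001100
  (b | (~c & a)) = 0000111111001111
  ((c | a) & (b | (~c & a))) = 0000001111001111
  ((~b & (a | d)) | ((c | a) & (b | (~c & a)))) = 0101001111111111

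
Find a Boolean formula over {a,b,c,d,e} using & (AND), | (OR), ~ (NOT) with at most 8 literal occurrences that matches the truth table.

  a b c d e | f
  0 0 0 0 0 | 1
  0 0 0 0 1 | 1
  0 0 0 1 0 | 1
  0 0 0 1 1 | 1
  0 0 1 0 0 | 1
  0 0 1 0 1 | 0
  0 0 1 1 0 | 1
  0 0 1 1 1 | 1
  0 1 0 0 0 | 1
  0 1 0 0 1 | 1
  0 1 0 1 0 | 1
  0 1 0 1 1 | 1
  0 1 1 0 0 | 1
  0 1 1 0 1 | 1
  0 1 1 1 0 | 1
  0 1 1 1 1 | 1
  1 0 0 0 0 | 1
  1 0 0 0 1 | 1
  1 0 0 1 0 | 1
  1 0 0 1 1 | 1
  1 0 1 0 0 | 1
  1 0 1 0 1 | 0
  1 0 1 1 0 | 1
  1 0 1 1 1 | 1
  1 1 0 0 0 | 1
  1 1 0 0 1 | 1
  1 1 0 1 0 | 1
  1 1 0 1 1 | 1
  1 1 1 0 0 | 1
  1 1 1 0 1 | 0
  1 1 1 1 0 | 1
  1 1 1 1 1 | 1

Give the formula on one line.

  ~a = 11111111111111110000000000000000
  (b & ~a) = 00000000111111110000000000000000
  ~c = 11110000111100001111000011110000
  (d | ~c) = 11110011111100111111001111110011
  ((b & ~a) | (d | ~c)) = 11110011111111111111001111110011
  ~e = 10101010101010101010101010101010
  (((b & ~a) | (d | ~c)) | ~e) = 11111011111111111111101111111011

(((b & ~a) | (d | ~c)) | ~e)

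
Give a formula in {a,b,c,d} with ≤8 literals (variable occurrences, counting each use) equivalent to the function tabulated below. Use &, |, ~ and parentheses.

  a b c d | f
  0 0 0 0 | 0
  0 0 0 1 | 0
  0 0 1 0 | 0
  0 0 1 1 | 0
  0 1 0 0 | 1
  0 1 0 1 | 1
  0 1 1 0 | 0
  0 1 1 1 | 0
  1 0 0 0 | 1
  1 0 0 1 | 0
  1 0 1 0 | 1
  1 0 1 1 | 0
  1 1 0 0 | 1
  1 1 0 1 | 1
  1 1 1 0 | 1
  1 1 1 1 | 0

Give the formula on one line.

((a & ~d) | (~c & (b | c)))

  ~d = 1010101010101010
  (a & ~d) = 0000000010101010
  ~c = 1100110011001100
  (b | c) = 0011111100111111
  (~c & (b | c)) = 0000110000001100
  ((a & ~d) | (~c & (b | c))) = 0000110010101110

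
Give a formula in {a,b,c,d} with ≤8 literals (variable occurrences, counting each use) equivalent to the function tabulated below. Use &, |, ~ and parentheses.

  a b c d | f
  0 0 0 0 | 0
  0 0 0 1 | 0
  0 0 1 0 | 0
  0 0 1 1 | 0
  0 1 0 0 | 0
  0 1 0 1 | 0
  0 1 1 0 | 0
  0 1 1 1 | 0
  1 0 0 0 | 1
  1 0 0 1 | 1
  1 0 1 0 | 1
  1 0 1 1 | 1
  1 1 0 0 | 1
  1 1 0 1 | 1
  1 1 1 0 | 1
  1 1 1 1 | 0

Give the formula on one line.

  ~a = 1111111100000000
  ~c = 1100110011001100
  (~c & a) = 0000000011001100
  (~a | (~c & a)) = 1111111111001100
  ~b = 1111000011110000
  ~d = 1010101010101010
  (a & ~d) = 0000000010101010
  (~b | (a & ~d)) = 1111000011111010
  (~a | (~b | (a & ~d))) = 1111111111111010
  ((~a | (~c & a)) | (~a | (~b | (a & ~d)))) = 1111111111111110
  (((~a | (~c & a)) | (~a | (~b | (a & ~d)))) & a) = 0000000011111110

(((~a | (~c & a)) | (~a | (~b | (a & ~d)))) & a)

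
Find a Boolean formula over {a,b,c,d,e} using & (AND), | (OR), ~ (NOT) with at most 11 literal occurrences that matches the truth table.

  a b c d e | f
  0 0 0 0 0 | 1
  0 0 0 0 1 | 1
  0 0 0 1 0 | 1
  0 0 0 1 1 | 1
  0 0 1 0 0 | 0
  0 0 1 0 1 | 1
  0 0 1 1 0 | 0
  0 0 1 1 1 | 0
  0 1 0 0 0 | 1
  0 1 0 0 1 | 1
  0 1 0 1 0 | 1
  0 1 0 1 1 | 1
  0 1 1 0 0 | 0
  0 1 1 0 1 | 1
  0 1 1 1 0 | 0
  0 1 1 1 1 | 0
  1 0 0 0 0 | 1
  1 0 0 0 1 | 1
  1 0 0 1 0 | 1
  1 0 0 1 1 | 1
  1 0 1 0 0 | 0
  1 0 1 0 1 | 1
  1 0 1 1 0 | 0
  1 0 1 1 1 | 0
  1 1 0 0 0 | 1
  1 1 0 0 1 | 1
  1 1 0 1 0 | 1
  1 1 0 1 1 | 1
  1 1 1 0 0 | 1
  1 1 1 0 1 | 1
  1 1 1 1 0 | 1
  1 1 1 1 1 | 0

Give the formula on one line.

  ~e = 10101010101010101010101010101010
  (a & ~e) = 00000000000000001010101010101010
  (b & (a & ~e)) = 00000000000000000000000010101010
  ~d = 11001100110011001100110011001100
  ~c = 11110000111100001111000011110000
  (~d | ~c) = 11111100111111001111110011111100
  (e & (~d | ~c)) = 01010100010101000101010001010100
  (~e & ~c) = 10100000101000001010000010100000
  ((e & (~d | ~c)) | (~e & ~c)) = 11110100111101001111010011110100
  ((b & (a & ~e)) | ((e & (~d | ~c)) | (~e & ~c))) = 11110100111101001111010011111110

((b & (a & ~e)) | ((e & (~d | ~c)) | (~e & ~c)))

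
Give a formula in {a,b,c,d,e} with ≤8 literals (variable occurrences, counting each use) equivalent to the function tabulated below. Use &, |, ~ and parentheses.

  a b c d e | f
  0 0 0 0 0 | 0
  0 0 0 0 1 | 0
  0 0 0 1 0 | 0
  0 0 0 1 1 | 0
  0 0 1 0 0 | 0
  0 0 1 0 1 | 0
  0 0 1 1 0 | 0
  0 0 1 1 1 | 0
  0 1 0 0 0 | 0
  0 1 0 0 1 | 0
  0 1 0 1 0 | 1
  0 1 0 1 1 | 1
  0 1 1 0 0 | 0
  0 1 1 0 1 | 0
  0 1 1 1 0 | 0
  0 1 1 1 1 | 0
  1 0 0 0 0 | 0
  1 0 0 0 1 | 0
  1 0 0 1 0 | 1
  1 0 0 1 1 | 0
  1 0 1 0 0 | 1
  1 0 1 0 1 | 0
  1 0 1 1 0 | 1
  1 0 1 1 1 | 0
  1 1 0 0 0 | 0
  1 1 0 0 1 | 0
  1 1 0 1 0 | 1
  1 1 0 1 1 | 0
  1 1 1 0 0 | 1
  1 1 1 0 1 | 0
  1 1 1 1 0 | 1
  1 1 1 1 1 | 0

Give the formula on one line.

((((b & ~c) | a) & (~a | ~e)) & (c | d))

  ~c = 11110000111100001111000011110000
  (b & ~c) = 00000000111100000000000011110000
  ((b & ~c) | a) = 00000000111100001111111111111111
  ~a = 11111111111111110000000000000000
  ~e = 10101010101010101010101010101010
  (~a | ~e) = 11111111111111111010101010101010
  (((b & ~c) | a) & (~a | ~e)) = 00000000111100001010101010101010
  (c | d) = 00111111001111110011111100111111
  ((((b & ~c) | a) & (~a | ~e)) & (c | d)) = 00000000001100000010101000101010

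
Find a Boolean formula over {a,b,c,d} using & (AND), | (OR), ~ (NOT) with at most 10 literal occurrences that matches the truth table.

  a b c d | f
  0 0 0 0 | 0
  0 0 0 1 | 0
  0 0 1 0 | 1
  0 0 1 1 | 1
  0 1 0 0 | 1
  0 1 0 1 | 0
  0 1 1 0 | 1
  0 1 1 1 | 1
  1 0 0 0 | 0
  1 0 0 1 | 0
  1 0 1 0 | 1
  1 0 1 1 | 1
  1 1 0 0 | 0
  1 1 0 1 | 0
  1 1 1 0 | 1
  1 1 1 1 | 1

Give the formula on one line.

  ~d = 1010101010101010
  ~b = 1111000011110000
  (~b & d) = 0101000001010000
  ((~b & d) | c) = 0111001101110011
  (((~b & d) | c) | b) = 0111111101111111
  ~a = 1111111100000000
  ~c = 1100110011001100
  (~a & ~c) = 1100110000000000
  ((((~b & d) | c) | b) & (~a & ~c)) = 0100110000000000
  (~d & ((((~b & d) | c) | b) & (~a & ~c))) = 0000100000000000
  ((~d & ((((~b & d) | c) | b) & (~a & ~c))) | c) = 0011101100110011

((~d & ((((~b & d) | c) | b) & (~a & ~c))) | c)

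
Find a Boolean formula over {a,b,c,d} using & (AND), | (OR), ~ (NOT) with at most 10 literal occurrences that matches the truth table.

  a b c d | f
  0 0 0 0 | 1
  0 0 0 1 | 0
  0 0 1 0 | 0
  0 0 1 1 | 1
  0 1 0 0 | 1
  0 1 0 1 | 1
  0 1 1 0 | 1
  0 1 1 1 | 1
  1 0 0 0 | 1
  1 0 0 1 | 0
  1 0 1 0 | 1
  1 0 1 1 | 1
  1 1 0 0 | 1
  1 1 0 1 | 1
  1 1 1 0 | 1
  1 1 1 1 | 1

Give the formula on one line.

((((d | a) | (((b & d) | ~c) | b)) & (~d | c)) | b)

  (d | a) = 0101010111111111
  (b & d) = 0000010100000101
  ~c = 1100110011001100
  ((b & d) | ~c) = 1100110111001101
  (((b & d) | ~c) | b) = 1100111111001111
  ((d | a) | (((b & d) | ~c) | b)) = 1101111111111111
  ~d = 1010101010101010
  (~d | c) = 1011101110111011
  (((d | a) | (((b & d) | ~c) | b)) & (~d | c)) = 1001101110111011
  ((((d | a) | (((b & d) | ~c) | b)) & (~d | c)) | b) = 1001111110111111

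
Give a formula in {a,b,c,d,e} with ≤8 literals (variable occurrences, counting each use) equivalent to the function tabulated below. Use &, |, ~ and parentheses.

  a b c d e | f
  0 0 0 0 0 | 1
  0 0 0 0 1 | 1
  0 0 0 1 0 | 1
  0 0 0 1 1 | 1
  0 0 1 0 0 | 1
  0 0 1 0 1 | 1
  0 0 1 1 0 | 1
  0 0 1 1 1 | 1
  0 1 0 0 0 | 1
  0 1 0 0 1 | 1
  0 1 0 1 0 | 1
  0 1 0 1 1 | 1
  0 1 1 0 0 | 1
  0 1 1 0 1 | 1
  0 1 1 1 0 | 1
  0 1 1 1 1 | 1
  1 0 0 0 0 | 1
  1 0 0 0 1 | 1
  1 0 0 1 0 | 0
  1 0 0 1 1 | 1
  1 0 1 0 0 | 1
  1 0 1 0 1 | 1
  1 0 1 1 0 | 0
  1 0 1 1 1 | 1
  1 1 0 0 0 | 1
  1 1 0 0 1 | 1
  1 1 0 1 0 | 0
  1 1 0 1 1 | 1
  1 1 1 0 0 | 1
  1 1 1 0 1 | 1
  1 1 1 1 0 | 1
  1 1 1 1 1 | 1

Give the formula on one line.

  (c & b) = 00000000000011110000000000001111
  ~d = 11001100110011001100110011001100
  ((c & b) | ~d) = 11001100110011111100110011001111
  (e | ((c & b) | ~d)) = 11011101110111111101110111011111
  ~a = 11111111111111110000000000000000
  ((e | ((c & b) | ~d)) | ~a) = 11111111111111111101110111011111

((e | ((c & b) | ~d)) | ~a)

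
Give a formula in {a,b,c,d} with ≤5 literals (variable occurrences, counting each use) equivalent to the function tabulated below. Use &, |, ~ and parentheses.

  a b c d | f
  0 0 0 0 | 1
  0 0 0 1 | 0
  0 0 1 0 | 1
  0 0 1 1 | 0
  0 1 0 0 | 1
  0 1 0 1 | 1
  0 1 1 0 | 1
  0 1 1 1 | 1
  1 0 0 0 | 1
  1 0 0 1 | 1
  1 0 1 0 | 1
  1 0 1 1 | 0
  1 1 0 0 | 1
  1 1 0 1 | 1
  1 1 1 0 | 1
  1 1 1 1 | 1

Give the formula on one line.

  ~d = 1010101010101010
  ~b = 1111000011110000
  (~d & ~b) = 1010000010100000
  ((~d & ~b) | b) = 1010111110101111
  ~c = 1100110011001100
  (a & ~c) = 0000000011001100
  (((~d & ~b) | b) | (a & ~c)) = 1010111111101111

(((~d & ~b) | b) | (a & ~c))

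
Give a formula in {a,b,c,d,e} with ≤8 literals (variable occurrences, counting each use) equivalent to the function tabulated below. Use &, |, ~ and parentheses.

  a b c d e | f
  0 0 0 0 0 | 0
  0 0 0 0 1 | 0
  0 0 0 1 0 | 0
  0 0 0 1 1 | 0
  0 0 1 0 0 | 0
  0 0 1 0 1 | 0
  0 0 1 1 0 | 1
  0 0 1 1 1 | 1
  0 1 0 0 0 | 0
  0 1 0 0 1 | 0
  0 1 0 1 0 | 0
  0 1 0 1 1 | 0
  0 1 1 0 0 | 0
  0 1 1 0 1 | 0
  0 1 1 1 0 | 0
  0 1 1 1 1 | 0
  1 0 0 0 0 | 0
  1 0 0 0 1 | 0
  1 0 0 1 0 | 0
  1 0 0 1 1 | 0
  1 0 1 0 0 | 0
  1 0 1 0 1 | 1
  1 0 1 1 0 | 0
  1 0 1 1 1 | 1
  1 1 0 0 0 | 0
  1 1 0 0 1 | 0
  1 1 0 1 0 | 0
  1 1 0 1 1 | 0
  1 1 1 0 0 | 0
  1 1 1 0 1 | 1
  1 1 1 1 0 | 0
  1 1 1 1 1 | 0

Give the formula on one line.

(c & ((~a | e) & ((~b | ~d) & ((d & c) | a))))

  ~a = 11111111111111110000000000000000
  (~a | e) = 11111111111111110101010101010101
  ~b = 11111111000000001111111100000000
  ~d = 11001100110011001100110011001100
  (~b | ~d) = 11111111110011001111111111001100
  (d & c) = 00000011000000110000001100000011
  ((d & c) | a) = 00000011000000111111111111111111
  ((~b | ~d) & ((d & c) | a)) = 00000011000000001111111111001100
  ((~a | e) & ((~b | ~d) & ((d & c) | a))) = 00000011000000000101010101000100
  (c & ((~a | e) & ((~b | ~d) & ((d & c) | a)))) = 00000011000000000000010100000100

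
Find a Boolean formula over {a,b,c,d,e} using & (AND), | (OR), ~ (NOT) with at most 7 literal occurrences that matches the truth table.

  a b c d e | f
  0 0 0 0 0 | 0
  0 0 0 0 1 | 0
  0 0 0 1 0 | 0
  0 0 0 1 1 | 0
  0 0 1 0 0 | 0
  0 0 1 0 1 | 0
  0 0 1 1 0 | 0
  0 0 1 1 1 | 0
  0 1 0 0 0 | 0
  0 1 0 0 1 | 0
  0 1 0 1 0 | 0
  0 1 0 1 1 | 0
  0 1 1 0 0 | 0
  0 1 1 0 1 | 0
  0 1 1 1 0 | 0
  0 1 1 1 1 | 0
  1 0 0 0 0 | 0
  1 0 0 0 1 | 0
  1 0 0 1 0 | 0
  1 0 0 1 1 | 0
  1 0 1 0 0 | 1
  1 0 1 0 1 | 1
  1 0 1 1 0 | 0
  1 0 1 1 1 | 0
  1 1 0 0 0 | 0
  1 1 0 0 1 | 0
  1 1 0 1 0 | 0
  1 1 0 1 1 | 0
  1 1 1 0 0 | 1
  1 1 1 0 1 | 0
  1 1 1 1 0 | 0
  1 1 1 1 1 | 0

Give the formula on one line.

((~e | ~b) & (((a | ~c) & ~d) & c))

  ~e = 10101010101010101010101010101010
  ~b = 11111111000000001111111100000000
  (~e | ~b) = 11111111101010101111111110101010
  ~c = 11110000111100001111000011110000
  (a | ~c) = 11110000111100001111111111111111
  ~d = 11001100110011001100110011001100
  ((a | ~c) & ~d) = 11000000110000001100110011001100
  (((a | ~c) & ~d) & c) = 00000000000000000000110000001100
  ((~e | ~b) & (((a | ~c) & ~d) & c)) = 00000000000000000000110000001000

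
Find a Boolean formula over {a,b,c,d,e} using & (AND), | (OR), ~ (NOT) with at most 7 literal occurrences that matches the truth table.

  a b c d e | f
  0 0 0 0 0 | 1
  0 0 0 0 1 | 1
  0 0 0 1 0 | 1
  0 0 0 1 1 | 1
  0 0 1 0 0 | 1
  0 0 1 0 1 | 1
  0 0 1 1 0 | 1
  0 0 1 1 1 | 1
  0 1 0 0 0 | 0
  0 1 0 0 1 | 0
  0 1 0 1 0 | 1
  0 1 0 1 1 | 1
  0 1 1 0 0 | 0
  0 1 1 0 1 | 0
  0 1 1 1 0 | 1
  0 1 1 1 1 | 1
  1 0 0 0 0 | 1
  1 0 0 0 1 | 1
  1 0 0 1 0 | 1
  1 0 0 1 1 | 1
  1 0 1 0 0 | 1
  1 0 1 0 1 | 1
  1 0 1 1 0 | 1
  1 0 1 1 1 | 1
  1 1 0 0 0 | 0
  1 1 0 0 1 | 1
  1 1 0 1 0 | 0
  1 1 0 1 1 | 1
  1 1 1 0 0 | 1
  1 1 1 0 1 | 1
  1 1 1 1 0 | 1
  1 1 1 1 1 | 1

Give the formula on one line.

  ~b = 11111111000000001111111100000000
  ~a = 11111111111111110000000000000000
  (d & ~a) = 00110011001100110000000000000000
  (~b | (d & ~a)) = 11111111001100111111111100000000
  (c | e) = 01011111010111110101111101011111
  ((c | e) & a) = 00000000000000000101111101011111
  ((~b | (d & ~a)) | ((c | e) & a)) = 11111111001100111111111101011111

((~b | (d & ~a)) | ((c | e) & a))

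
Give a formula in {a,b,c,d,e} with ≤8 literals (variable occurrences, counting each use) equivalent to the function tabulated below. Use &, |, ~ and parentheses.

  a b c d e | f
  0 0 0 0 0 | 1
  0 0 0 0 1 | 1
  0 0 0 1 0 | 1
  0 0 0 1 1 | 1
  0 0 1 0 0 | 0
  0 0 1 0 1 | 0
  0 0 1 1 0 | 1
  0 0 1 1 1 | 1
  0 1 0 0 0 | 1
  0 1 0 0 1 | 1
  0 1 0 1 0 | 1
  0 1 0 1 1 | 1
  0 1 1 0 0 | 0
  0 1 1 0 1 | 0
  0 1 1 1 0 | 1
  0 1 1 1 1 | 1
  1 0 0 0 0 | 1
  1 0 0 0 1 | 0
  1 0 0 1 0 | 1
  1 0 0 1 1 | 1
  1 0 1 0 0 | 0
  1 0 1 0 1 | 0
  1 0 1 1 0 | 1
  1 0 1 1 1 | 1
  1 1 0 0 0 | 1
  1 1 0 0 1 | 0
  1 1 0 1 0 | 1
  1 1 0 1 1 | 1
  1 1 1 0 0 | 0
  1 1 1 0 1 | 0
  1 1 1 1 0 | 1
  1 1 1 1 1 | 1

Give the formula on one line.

  ~a = 11111111111111110000000000000000
  ~d = 11001100110011001100110011001100
  (~a & ~d) = 11001100110011000000000000000000
  (d | (~a & ~d)) = 11111111111111110011001100110011
  (c & d) = 00000011000000110000001100000011
  ~e = 10101010101010101010101010101010
  ((c & d) | ~e) = 10101011101010111010101110101011
  ((d | (~a & ~d)) | ((c & d) | ~e)) = 11111111111111111011101110111011
  ~c = 11110000111100001111000011110000
  (((d | (~a & ~d)) | ((c & d) | ~e)) & ~c) = 11110000111100001011000010110000
  (d | (((d | (~a & ~d)) | ((c & d) | ~e)) & ~c)) = 11110011111100111011001110110011

(d | (((d | (~a & ~d)) | ((c & d) | ~e)) & ~c))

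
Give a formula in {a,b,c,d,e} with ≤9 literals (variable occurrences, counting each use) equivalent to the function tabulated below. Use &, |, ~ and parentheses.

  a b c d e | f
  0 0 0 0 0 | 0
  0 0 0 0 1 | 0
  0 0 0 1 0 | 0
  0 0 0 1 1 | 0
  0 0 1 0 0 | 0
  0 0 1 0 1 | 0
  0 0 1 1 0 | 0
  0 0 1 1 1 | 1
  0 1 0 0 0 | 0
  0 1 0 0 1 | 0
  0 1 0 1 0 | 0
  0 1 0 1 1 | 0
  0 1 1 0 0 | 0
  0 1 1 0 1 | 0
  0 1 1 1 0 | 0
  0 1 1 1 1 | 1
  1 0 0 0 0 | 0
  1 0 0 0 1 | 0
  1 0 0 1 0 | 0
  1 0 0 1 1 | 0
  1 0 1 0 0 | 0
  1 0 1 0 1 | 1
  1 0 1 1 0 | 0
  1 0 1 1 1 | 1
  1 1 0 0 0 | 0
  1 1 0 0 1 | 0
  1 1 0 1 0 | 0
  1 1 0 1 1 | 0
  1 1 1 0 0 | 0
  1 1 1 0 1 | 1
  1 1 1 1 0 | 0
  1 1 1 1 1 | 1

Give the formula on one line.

  (c & e) = 00000101000001010000010100000101
  ~e = 10101010101010101010101010101010
  ~c = 11110000111100001111000011110000
  (~e & ~c) = 10100000101000001010000010100000
  ((~e & ~c) | d) = 10110011101100111011001110110011
  (a | ((~e & ~c) | d)) = 10110011101100111111111111111111
  ((c & e) & (a | ((~e & ~c) | d))) = 00000001000000010000010100000101

((c & e) & (a | ((~e & ~c) | d)))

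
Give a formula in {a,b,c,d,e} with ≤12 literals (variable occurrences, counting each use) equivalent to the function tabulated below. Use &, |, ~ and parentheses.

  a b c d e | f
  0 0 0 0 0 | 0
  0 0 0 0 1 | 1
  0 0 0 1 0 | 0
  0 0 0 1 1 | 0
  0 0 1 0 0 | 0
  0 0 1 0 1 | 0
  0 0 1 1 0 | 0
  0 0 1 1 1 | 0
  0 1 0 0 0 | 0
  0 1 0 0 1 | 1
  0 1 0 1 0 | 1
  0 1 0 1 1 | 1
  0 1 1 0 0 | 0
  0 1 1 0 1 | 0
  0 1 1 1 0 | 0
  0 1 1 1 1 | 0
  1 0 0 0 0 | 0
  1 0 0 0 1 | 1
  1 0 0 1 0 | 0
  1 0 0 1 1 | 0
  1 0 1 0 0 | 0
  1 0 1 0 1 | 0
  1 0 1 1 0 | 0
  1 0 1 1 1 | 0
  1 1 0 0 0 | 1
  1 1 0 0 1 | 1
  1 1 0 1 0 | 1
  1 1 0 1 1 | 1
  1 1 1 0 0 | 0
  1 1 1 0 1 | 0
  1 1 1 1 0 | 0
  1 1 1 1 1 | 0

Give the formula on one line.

((((e | c) | d) | ((b | c) & a)) & ((~d | b) & ~c))

  (e | c) = 01011111010111110101111101011111
  ((e | c) | d) = 01111111011111110111111101111111
  (b | c) = 00001111111111110000111111111111
  ((b | c) & a) = 00000000000000000000111111111111
  (((e | c) | d) | ((b | c) & a)) = 01111111011111110111111111111111
  ~d = 11001100110011001100110011001100
  (~d | b) = 11001100111111111100110011111111
  ~c = 11110000111100001111000011110000
  ((~d | b) & ~c) = 11000000111100001100000011110000
  ((((e | c) | d) | ((b | c) & a)) & ((~d | b) & ~c)) = 01000000011100000100000011110000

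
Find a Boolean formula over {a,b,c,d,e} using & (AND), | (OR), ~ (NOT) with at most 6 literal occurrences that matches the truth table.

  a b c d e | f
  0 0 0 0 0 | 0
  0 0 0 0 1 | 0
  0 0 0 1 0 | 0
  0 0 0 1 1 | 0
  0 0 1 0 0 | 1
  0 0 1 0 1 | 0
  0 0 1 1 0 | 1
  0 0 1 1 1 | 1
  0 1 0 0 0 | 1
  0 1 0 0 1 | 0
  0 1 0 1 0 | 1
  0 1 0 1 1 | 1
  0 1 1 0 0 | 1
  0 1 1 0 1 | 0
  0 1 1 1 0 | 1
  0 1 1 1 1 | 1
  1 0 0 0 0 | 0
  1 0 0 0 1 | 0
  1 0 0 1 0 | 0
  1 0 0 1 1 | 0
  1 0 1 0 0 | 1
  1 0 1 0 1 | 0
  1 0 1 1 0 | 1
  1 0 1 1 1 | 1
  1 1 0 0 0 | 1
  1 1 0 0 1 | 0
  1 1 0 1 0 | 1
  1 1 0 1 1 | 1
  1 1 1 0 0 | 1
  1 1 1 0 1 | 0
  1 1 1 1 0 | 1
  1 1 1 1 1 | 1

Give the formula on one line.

((d | ~e) & ((~b & c) | b))

  ~e = 10101010101010101010101010101010
  (d | ~e) = 10111011101110111011101110111011
  ~b = 11111111000000001111111100000000
  (~b & c) = 00001111000000000000111100000000
  ((~b & c) | b) = 00001111111111110000111111111111
  ((d | ~e) & ((~b & c) | b)) = 00001011101110110000101110111011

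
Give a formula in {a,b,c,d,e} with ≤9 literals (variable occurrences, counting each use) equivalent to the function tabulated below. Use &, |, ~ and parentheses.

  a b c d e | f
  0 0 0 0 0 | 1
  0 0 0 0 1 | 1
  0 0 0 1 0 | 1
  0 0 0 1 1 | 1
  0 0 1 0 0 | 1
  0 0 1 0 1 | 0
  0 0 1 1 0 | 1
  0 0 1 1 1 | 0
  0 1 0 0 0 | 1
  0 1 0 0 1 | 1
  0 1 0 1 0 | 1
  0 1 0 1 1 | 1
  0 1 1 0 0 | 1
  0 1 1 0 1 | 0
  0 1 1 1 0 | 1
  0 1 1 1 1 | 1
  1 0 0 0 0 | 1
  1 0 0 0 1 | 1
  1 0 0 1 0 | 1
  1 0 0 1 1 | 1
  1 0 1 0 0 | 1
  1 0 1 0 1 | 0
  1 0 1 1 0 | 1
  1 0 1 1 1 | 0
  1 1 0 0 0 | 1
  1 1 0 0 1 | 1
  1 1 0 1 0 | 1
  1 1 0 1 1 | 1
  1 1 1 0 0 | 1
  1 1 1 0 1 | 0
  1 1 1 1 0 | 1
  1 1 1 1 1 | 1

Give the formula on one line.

((c & (d & ((a & ~e) | b))) | (~c | ~e))

  ~e = 10101010101010101010101010101010
  (a & ~e) = 00000000000000001010101010101010
  ((a & ~e) | b) = 00000000111111111010101011111111
  (d & ((a & ~e) | b)) = 00000000001100110010001000110011
  (c & (d & ((a & ~e) | b))) = 00000000000000110000001000000011
  ~c = 11110000111100001111000011110000
  (~c | ~e) = 11111010111110101111101011111010
  ((c & (d & ((a & ~e) | b))) | (~c | ~e)) = 11111010111110111111101011111011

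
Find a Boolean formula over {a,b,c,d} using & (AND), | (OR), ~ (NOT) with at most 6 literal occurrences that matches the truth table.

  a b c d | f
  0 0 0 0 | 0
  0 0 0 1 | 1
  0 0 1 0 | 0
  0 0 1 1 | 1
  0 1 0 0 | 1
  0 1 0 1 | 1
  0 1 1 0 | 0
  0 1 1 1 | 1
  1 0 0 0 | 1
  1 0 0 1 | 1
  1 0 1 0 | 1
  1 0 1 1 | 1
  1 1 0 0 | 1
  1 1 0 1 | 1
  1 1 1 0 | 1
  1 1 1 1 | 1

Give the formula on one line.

  ~c = 1100110011001100
  (~c & a) = 0000000011001100
  (b & ~c) = 0000110000001100
  (d | (b & ~c)) = 0101110101011101
  ((~c & a) | (d | (b & ~c))) = 0101110111011101
  (((~c & a) | (d | (b & ~c))) | a) = 0101110111111111

(((~c & a) | (d | (b & ~c))) | a)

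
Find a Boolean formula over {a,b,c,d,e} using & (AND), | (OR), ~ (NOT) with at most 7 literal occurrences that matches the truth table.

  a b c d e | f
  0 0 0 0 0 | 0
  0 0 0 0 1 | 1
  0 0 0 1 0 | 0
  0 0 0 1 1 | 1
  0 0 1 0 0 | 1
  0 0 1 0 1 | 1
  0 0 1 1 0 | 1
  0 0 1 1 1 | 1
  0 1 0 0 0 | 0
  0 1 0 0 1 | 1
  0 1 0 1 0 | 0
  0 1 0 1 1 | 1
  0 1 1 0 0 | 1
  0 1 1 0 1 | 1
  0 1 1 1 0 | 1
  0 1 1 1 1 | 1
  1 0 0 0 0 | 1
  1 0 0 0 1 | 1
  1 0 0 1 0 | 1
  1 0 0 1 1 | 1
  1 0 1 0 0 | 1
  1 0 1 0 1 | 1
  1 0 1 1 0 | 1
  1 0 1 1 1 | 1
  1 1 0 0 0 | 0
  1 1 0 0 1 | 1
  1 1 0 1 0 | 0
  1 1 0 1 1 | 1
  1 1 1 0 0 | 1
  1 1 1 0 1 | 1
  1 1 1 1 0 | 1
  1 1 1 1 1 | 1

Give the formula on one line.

  ~b = 11111111000000001111111100000000
  (a & ~b) = 00000000000000001111111100000000
  ((a & ~b) | c) = 00001111000011111111111100001111
  (((a & ~b) | c) | e) = 01011111010111111111111101011111
  ~c = 11110000111100001111000011110000
  ((((a & ~b) | c) | e) & ~c) = 01010000010100001111000001010000
  (c | ((((a & ~b) | c) | e) & ~c)) = 01011111010111111111111101011111

(c | ((((a & ~b) | c) | e) & ~c))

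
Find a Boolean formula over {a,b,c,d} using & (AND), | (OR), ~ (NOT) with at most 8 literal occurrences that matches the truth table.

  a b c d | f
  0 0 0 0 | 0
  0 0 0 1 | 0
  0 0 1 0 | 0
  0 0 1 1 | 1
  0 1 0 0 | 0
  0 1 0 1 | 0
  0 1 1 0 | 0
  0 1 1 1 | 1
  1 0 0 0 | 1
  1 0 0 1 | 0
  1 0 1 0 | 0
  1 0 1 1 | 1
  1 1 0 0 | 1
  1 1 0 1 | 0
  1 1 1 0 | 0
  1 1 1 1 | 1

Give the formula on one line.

  ~c = 1100110011001100
  (~c | d) = 1101110111011101
  (c | a) = 0011001111111111
  ((~c | d) & (c | a)) = 0001000111011101
  ~a = 1111111100000000
  (a & c) = 0000000000110011
  (~a | (a & c)) = 1111111100110011
  ~d = 1010101010101010
  ((~a | (a & c)) | ~d) = 1111111110111011
  (((~c | d) & (c | a)) & ((~a | (a & c)) | ~d)) = 0001000110011001

(((~c | d) & (c | a)) & ((~a | (a & c)) | ~d))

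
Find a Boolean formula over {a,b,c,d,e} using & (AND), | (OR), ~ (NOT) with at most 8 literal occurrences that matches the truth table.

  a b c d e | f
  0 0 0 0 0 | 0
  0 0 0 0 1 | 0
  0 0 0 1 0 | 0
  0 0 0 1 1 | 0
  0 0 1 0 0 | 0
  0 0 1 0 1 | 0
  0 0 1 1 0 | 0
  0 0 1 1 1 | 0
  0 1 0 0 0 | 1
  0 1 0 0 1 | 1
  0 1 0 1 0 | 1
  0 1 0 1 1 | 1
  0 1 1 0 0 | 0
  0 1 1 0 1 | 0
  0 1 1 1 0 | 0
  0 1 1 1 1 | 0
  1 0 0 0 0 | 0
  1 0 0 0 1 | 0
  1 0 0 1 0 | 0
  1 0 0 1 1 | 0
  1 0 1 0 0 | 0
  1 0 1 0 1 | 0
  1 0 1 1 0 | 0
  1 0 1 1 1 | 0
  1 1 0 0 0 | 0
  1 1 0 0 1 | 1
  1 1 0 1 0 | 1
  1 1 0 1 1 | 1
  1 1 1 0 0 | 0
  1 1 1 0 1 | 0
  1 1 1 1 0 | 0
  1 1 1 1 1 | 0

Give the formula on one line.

  ~c = 11110000111100001111000011110000
  ~a = 11111111111111110000000000000000
  (~a | e) = 11111111111111110101010101010101
  (d | (~a | e)) = 11111111111111110111011101110111
  (b & (d | (~a | e))) = 00000000111111110000000001110111
  (~c & (b & (d | (~a | e)))) = 00000000111100000000000001110000

(~c & (b & (d | (~a | e))))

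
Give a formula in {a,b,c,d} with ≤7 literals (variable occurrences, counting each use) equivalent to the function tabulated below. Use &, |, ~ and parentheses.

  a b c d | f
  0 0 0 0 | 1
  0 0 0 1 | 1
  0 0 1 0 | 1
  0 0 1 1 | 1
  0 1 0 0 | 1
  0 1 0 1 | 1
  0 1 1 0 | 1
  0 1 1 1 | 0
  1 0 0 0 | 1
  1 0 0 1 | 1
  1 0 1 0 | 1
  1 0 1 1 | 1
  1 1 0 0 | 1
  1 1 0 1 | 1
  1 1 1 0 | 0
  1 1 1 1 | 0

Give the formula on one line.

((~c | (~d & ~a)) | ~b)

  ~c = 1100110011001100
  ~d = 1010101010101010
  ~a = 1111111100000000
  (~d & ~a) = 1010101000000000
  (~c | (~d & ~a)) = 1110111011001100
  ~b = 1111000011110000
  ((~c | (~d & ~a)) | ~b) = 1111111011111100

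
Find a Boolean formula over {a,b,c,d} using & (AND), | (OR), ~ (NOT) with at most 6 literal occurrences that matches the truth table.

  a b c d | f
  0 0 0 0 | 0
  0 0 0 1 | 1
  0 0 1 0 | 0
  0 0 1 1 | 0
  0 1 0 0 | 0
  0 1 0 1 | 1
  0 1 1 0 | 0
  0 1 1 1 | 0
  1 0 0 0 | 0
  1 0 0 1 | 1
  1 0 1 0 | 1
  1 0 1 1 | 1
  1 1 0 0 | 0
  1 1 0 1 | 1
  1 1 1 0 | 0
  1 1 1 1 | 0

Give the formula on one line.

  ~c = 1100110011001100
  (d & ~c) = 0100010001000100
  (b | c) = 0011111100111111
  ~b = 1111000011110000
  ((b | c) & ~b) = 0011000000110000
  (((b | c) & ~b) & a) = 0000000000110000
  ((d & ~c) | (((b | c) & ~b) & a)) = 0100010001110100

((d & ~c) | (((b | c) & ~b) & a))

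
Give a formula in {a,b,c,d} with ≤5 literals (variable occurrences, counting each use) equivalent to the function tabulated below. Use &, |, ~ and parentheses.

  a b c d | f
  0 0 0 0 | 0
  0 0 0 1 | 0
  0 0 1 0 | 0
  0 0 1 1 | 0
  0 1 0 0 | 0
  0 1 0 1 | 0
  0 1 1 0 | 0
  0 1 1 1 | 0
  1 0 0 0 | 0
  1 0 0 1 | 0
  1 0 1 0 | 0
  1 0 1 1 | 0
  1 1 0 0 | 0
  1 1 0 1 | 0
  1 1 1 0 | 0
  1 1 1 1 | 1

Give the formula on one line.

  ~d = 1010101010101010
  (~d | c) = 1011101110111011
  (d & (~d | c)) = 0001000100010001
  (a & (d & (~d | c))) = 0000000000010001
  (b & (a & (d & (~d | c)))) = 0000000000000001

(b & (a & (d & (~d | c))))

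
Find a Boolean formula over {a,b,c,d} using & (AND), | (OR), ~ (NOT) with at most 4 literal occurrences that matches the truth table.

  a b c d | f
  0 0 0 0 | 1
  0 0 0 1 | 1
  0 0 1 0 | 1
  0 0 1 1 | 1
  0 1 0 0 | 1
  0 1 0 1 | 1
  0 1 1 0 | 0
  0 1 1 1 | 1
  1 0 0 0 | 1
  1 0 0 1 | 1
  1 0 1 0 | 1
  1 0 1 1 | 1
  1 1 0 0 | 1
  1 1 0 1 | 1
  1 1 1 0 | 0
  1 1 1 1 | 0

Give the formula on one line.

((~a & d) | (~c | ~b))

  ~a = 1111111100000000
  (~a & d) = 0101010100000000
  ~c = 1100110011001100
  ~b = 1111000011110000
  (~c | ~b) = 1111110011111100
  ((~a & d) | (~c | ~b)) = 1111110111111100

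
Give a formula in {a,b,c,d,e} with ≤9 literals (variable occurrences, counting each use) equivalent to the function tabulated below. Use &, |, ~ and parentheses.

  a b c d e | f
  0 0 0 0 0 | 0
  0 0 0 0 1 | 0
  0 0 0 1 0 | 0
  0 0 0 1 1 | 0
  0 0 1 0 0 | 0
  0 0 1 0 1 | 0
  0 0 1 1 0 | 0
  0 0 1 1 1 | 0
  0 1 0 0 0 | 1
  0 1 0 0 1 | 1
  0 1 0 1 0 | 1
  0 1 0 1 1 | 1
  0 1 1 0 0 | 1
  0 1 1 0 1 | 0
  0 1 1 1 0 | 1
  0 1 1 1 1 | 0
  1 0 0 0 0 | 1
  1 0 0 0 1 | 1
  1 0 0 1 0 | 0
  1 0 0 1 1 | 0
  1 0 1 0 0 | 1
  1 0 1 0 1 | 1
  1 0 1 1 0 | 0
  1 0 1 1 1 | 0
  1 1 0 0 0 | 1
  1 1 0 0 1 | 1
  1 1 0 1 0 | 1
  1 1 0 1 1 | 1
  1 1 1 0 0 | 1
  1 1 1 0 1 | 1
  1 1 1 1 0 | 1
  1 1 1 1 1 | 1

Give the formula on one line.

  ~e = 10101010101010101010101010101010
  (a | ~e) = 10101010101010101111111111111111
  ~c = 11110000111100001111000011110000
  ((a | ~e) | ~c) = 11111010111110101111111111111111
  (b & ((a | ~e) | ~c)) = 00000000111110100000000011111111
  ~d = 11001100110011001100110011001100
  (~d & a) = 00000000000000001100110011001100
  ((b & ((a | ~e) | ~c)) | (~d & a)) = 00000000111110101100110011111111

((b & ((a | ~e) | ~c)) | (~d & a))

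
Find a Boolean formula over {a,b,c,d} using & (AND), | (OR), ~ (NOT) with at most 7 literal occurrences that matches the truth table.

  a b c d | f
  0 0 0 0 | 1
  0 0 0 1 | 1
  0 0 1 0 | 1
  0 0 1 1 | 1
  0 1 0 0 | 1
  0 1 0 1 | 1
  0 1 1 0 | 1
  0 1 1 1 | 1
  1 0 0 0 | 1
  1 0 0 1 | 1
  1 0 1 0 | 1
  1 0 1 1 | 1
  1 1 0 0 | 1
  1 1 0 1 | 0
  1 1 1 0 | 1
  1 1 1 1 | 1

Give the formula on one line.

  ~b = 1111000011110000
  (d & ~b) = 0101000001010000
  ~a = 1111111100000000
  (~a & b) = 0000111100000000
  ~c = 1100110011001100
  ((~a & b) & ~c) = 0000110000000000
  ((d & ~b) | ((~a & b) & ~c)) = 0101110001010000
  (((d & ~b) | ((~a & b) & ~c)) | c) = 0111111101110011
  ~d = 1010101010101010
  ((((d & ~b) | ((~a & b) & ~c)) | c) | ~d) = 1111111111111011

((((d & ~b) | ((~a & b) & ~c)) | c) | ~d)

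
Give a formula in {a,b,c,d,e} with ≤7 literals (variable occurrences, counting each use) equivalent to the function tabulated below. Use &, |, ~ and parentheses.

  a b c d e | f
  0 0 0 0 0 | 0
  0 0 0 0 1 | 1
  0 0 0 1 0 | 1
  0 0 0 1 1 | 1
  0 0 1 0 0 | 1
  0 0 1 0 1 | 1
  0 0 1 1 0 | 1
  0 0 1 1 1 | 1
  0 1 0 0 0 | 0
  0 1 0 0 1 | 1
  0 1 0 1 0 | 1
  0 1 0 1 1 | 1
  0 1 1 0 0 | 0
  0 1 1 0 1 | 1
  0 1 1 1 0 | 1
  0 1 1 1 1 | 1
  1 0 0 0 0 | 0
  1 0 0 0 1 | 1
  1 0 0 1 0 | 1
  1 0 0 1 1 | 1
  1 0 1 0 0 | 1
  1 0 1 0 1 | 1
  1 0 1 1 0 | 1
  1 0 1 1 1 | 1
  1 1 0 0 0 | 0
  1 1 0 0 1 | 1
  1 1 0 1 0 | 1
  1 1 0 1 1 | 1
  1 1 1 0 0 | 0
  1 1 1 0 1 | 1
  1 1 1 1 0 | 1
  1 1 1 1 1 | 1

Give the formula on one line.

((d | e) | ((~b & c) | ((b & d) & a)))

  (d | e) = 01110111011101110111011101110111
  ~b = 11111111000000001111111100000000
  (~b & c) = 00001111000000000000111100000000
  (b & d) = 00000000001100110000000000110011
  ((b & d) & a) = 00000000000000000000000000110011
  ((~b & c) | ((b & d) & a)) = 00001111000000000000111100110011
  ((d | e) | ((~b & c) | ((b & d) & a))) = 01111111011101110111111101110111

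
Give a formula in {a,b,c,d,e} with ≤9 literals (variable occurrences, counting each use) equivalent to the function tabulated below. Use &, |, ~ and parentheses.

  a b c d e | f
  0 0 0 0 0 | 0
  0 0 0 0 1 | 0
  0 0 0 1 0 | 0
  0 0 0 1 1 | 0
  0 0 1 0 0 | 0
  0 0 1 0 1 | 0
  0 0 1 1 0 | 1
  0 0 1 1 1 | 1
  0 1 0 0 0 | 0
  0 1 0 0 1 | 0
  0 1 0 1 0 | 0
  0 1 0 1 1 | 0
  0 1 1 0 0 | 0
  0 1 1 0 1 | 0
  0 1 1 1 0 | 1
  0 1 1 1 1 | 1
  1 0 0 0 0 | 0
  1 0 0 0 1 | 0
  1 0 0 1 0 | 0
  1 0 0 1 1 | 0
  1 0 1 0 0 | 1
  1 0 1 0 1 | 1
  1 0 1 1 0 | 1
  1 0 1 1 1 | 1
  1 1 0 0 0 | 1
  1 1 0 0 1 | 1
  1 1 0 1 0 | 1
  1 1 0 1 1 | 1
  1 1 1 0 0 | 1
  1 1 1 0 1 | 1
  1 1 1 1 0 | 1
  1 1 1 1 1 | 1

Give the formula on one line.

  (a | d) = 00110011001100111111111111111111
  ~a = 11111111111111110000000000000000
  (~a | b) = 11111111111111110000000011111111
  ~c = 11110000111100001111000011110000
  ((~a | b) & ~c) = 11110000111100000000000011110000
  (a & ((~a | b) & ~c)) = 00000000000000000000000011110000
  (c | (a & ((~a | b) & ~c))) = 00001111000011110000111111111111
  ((a | d) & (c | (a & ((~a | b) & ~c)))) = 00000011000000110000111111111111

((a | d) & (c | (a & ((~a | b) & ~c))))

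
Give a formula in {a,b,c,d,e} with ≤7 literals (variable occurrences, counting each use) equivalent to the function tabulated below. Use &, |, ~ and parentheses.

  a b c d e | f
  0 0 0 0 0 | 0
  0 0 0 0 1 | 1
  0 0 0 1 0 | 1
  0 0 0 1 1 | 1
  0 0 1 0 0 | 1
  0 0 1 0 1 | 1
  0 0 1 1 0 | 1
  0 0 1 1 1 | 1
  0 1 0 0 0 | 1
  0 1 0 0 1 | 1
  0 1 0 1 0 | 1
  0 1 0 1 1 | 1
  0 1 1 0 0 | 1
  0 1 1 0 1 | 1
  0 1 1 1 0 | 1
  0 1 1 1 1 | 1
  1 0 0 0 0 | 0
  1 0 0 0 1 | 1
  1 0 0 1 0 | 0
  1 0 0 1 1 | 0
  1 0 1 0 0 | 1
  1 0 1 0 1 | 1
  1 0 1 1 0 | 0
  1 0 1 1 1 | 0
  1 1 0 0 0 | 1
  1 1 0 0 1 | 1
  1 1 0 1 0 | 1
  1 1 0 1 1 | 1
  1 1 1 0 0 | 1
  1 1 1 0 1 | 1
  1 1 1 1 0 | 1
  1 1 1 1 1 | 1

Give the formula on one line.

((b | (~d & (c | e))) | ((~a | ~d) & d))

  ~d = 11001100110011001100110011001100
  (c | e) = 01011111010111110101111101011111
  (~d & (c | e)) = 01001100010011000100110001001100
  (b | (~d & (c | e))) = 01001100111111110100110011111111
  ~a = 11111111111111110000000000000000
  (~a | ~d) = 11111111111111111100110011001100
  ((~a | ~d) & d) = 00110011001100110000000000000000
  ((b | (~d & (c | e))) | ((~a | ~d) & d)) = 01111111111111110100110011111111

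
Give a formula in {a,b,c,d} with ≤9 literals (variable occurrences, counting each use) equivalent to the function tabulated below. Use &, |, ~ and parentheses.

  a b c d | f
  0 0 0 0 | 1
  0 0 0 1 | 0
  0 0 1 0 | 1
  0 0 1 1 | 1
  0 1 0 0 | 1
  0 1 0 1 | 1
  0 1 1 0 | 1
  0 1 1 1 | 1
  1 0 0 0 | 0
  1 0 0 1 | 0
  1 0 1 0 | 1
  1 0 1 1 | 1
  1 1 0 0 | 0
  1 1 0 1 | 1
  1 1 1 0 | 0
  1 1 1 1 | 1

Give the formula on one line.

  (b & d) = 0000010100000101
  ~a = 1111111100000000
  ~d = 1010101010101010
  (c | ~d) = 1011101110111011
  (~a & (c | ~d)) = 1011101100000000
  ((b & d) | (~a & (c | ~d))) = 1011111100000101
  ~b = 1111000011110000
  (c | b) = 0011111100111111
  (~b & (c | b)) = 0011000000110000
  (((b & d) | (~a & (c | ~d))) | (~b & (c | b))) = 1011111100110101

(((b & d) | (~a & (c | ~d))) | (~b & (c | b)))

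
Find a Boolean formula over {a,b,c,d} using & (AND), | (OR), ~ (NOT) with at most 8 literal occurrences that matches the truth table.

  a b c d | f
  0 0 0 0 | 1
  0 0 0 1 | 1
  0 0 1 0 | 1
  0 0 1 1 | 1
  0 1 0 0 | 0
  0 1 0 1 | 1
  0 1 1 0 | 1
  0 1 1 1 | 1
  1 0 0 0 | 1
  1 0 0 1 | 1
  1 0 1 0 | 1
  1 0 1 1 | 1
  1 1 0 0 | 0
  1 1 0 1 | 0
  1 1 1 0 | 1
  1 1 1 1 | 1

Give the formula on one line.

(((~c & ~a) & (((d | a) | c) & b)) | (c | ~b))

  ~c = 1100110011001100
  ~a = 1111111100000000
  (~c & ~a) = 1100110000000000
  (d | a) = 0101010111111111
  ((d | a) | c) = 0111011111111111
  (((d | a) | c) & b) = 0000011100001111
  ((~c & ~a) & (((d | a) | c) & b)) = 0000010000000000
  ~b = 1111000011110000
  (c | ~b) = 1111001111110011
  (((~c & ~a) & (((d | a) | c) & b)) | (c | ~b)) = 1111011111110011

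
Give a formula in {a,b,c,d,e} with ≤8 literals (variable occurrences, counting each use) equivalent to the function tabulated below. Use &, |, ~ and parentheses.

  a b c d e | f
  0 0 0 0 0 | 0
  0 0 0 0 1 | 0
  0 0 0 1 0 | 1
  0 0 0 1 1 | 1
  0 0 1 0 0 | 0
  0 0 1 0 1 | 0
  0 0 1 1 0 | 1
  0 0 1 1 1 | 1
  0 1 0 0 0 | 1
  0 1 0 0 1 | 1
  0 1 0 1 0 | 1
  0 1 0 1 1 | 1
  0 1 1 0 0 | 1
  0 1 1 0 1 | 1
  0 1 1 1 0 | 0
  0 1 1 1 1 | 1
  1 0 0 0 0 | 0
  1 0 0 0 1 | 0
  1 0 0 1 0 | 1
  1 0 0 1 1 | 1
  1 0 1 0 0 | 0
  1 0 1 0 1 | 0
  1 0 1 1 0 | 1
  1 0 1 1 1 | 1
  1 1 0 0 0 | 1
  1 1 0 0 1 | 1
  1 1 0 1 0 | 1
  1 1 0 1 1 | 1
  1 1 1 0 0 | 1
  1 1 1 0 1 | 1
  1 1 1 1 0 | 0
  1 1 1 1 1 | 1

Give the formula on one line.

(((~b | ~c) & d) | (b & (~d | e)))

  ~b = 11111111000000001111111100000000
  ~c = 11110000111100001111000011110000
  (~b | ~c) = 11111111111100001111111111110000
  ((~b | ~c) & d) = 00110011001100000011001100110000
  ~d = 11001100110011001100110011001100
  (~d | e) = 11011101110111011101110111011101
  (b & (~d | e)) = 00000000110111010000000011011101
  (((~b | ~c) & d) | (b & (~d | e))) = 00110011111111010011001111111101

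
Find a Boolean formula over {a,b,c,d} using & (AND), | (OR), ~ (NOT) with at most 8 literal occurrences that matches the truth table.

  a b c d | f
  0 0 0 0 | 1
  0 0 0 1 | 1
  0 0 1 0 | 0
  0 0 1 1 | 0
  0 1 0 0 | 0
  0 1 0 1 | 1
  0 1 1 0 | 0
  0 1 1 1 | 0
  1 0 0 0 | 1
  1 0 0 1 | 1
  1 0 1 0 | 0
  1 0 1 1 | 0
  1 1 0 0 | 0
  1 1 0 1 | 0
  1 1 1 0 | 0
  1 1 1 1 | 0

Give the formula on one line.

(((~b | d) & ~c) & ((~b & (c | a)) | (~a & ~c)))

  ~b = 1111000011110000
  (~b | d) = 1111010111110101
  ~c = 1100110011001100
  ((~b | d) & ~c) = 1100010011000100
  (c | a) = 0011001111111111
  (~b & (c | a)) = 0011000011110000
  ~a = 1111111100000000
  (~a & ~c) = 1100110000000000
  ((~b & (c | a)) | (~a & ~c)) = 1111110011110000
  (((~b | d) & ~c) & ((~b & (c | a)) | (~a & ~c))) = 1100010011000000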